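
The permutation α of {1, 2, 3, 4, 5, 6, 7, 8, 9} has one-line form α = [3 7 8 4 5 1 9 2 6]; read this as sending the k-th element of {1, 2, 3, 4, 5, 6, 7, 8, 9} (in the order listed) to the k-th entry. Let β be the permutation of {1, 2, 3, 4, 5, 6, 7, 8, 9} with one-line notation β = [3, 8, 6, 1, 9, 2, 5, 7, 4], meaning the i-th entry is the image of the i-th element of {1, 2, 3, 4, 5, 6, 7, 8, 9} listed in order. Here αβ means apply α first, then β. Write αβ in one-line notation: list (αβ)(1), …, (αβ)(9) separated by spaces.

6 5 7 1 9 3 4 8 2

For each element, apply α then β: 1 → 3 → 6; 2 → 7 → 5; 3 → 8 → 7; 4 → 4 → 1; 5 → 5 → 9; 6 → 1 → 3; 7 → 9 → 4; 8 → 2 → 8; 9 → 6 → 2.
So αβ in one-line form is 6 5 7 1 9 3 4 8 2.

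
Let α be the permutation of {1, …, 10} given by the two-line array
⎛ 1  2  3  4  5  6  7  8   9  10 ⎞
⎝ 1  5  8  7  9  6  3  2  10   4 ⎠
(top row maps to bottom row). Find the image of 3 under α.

8

The entry below 3 in the array is 8, so α(3) = 8.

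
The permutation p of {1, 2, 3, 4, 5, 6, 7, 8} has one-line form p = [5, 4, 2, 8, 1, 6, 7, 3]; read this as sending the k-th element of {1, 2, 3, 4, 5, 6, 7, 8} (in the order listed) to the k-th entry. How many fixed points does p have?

The fixed points (elements with p(x) = x) are {6, 7}, so there are 2.

2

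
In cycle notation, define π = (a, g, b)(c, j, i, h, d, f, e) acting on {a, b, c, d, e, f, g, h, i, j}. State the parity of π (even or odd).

even

The cycle lengths are 7, 3.
A cycle is odd iff its length is even; π has 0 even-length cycles, so sgn(π) = (−1)^0 and π is even.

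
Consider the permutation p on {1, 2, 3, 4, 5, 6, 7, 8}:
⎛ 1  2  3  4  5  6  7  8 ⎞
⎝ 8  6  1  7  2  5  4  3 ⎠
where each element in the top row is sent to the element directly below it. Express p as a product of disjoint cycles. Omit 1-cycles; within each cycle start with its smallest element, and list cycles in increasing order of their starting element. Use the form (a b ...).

(1 8 3)(2 6 5)(4 7)

From 1: 1 → 8 → 3 → 1, closing the cycle (1 8 3).
Continuing from each remaining unvisited element yields (1 8 3)(2 6 5)(4 7).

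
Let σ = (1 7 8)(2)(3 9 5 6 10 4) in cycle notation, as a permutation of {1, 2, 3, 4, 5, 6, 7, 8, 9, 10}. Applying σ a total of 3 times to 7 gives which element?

7 lies in the 3-cycle (1 7 8).
On a 3-cycle, σ^3 is the identity, so σ^3 = σ^0 there (3 ≡ 0 mod 3).
So σ^3(7) = 7.

7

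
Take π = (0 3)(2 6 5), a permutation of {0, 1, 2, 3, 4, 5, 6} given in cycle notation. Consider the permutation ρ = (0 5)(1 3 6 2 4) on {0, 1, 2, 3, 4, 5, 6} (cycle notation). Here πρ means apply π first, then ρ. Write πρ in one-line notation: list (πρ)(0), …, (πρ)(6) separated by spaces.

6 3 2 5 1 4 0

For each element, apply π then ρ: 0 → 3 → 6; 1 → 1 → 3; 2 → 6 → 2; 3 → 0 → 5; 4 → 4 → 1; 5 → 2 → 4; 6 → 5 → 0.
So πρ in one-line form is 6 3 2 5 1 4 0.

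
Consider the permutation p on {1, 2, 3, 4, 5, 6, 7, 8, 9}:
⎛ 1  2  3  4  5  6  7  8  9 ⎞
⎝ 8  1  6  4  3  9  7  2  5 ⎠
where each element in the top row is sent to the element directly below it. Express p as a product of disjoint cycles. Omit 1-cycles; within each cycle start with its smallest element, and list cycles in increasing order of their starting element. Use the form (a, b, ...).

Iterating p from 1 gives 1 → 8 → 2 → 1; that is the 3-cycle (1, 8, 2).
Continuing from each remaining unvisited element yields (1, 8, 2)(3, 6, 9, 5).

(1, 8, 2)(3, 6, 9, 5)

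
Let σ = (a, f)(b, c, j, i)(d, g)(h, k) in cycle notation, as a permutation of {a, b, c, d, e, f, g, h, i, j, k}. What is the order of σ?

4

The cycle type of σ is (4, 2, 2, 2, 1).
Since disjoint cycles commute, ord(σ) = lcm(4, 2, 2, 2) = 4.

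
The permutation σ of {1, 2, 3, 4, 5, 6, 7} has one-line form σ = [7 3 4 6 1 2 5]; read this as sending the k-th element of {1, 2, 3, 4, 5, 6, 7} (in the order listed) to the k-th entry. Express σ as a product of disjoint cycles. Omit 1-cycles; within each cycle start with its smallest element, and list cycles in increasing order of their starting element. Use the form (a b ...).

(1 7 5)(2 3 4 6)

Iterating σ from 1 gives 1 → 7 → 5 → 1; that is the 3-cycle (1 7 5).
Repeating from the next unused element and collecting all non-trivial cycles gives (1 7 5)(2 3 4 6).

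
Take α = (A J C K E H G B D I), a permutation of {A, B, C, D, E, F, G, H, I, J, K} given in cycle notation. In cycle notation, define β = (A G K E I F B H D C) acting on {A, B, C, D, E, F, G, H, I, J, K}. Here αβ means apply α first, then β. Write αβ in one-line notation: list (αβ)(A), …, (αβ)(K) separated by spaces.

(αβ)(x) = β(α(x)). Computing each image: β(α(A)) = β(J) = J, β(α(B)) = β(D) = C, β(α(C)) = β(K) = E, β(α(D)) = β(I) = F, β(α(E)) = β(H) = D, β(α(F)) = β(F) = B, β(α(G)) = β(B) = H, β(α(H)) = β(G) = K, β(α(I)) = β(A) = G, β(α(J)) = β(C) = A, β(α(K)) = β(E) = I.
Hence αβ = [J C E F D B H K G A I].

J C E F D B H K G A I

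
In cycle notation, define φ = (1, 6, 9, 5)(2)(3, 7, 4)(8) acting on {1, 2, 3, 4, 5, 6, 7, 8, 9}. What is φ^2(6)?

5

6 lies in the 4-cycle (1, 6, 9, 5).
Stepping 2 places around the cycle: 6 → 9 → 5.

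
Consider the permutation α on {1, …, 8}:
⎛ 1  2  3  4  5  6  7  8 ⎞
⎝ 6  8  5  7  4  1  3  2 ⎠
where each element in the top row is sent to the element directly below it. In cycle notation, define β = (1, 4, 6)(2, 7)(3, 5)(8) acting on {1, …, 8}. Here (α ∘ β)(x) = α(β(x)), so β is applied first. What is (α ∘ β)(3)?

β(3) = 5, then α(5) = 4; composing gives (α ∘ β)(3) = 4.

4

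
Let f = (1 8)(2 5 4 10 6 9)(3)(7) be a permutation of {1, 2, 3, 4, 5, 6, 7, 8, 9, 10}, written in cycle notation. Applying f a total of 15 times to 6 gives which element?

6 lies in the 6-cycle (2 5 4 10 6 9).
On a 6-cycle, f^6 is the identity, so f^15 = f^3 there (15 ≡ 3 mod 6).
Stepping 3 places around the cycle: 6 → 9 → 2 → 5.

5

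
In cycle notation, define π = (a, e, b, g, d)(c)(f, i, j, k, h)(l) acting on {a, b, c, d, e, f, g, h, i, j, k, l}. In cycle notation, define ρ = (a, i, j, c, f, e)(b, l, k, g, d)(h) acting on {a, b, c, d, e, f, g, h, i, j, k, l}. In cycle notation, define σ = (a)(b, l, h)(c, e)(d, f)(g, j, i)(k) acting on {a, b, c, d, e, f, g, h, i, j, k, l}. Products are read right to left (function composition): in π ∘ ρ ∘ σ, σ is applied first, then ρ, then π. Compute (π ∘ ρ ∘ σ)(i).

a

(π ∘ ρ ∘ σ)(i) = π(ρ(σ(i))). σ(i) = g, then ρ(g) = d, then π(d) = a, so the result is a.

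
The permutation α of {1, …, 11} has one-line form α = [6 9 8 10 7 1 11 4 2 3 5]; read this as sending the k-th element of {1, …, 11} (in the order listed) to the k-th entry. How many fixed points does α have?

0

No element satisfies α(x) = x, so there are 0 fixed points.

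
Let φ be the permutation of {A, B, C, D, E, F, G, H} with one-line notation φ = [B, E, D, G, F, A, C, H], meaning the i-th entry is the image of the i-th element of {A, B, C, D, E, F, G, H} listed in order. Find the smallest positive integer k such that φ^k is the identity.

12

Decomposing into disjoint cycles gives cycle lengths 4, 3, 1.
The order is lcm(4, 3) = 12.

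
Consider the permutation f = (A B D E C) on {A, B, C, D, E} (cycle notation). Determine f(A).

In the cycle (A B D E C), A is followed by B, so f(A) = B.

B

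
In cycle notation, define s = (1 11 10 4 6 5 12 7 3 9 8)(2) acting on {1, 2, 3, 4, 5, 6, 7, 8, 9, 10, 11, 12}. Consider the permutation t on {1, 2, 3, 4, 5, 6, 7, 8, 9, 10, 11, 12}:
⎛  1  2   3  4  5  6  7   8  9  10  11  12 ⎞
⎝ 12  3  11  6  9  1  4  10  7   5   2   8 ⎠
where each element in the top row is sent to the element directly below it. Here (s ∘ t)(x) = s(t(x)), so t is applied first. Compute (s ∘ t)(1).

t(1) = 12, then s(12) = 7; composing gives (s ∘ t)(1) = 7.

7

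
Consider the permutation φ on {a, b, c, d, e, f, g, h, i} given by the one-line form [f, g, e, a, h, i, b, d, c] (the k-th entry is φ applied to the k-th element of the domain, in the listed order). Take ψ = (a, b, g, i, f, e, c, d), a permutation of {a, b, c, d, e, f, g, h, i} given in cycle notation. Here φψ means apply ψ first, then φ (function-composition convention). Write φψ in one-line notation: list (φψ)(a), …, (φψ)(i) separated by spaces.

g b a f e h c d i

(φψ)(x) = φ(ψ(x)). Computing each image: φ(ψ(a)) = φ(b) = g, φ(ψ(b)) = φ(g) = b, φ(ψ(c)) = φ(d) = a, φ(ψ(d)) = φ(a) = f, φ(ψ(e)) = φ(c) = e, φ(ψ(f)) = φ(e) = h, φ(ψ(g)) = φ(i) = c, φ(ψ(h)) = φ(h) = d, φ(ψ(i)) = φ(f) = i.
Hence φψ = [g b a f e h c d i].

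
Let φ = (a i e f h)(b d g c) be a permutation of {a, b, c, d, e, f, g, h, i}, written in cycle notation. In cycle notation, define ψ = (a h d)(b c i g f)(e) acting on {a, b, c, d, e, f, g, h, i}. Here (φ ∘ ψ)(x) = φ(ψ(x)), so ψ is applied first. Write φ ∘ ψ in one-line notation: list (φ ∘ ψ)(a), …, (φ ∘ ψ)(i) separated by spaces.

For each element, apply ψ then φ: a → h → a; b → c → b; c → i → e; d → a → i; e → e → f; f → b → d; g → f → h; h → d → g; i → g → c.
Collecting the images, φ ∘ ψ = [a b e i f d h g c].

a b e i f d h g c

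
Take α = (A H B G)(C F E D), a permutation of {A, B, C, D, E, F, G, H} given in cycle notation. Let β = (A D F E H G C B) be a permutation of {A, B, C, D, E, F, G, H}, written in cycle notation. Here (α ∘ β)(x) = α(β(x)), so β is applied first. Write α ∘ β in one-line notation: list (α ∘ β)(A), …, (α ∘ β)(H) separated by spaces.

Chase each element through β then α: A → D → C; B → A → H; C → B → G; D → F → E; E → H → B; F → E → D; G → C → F; H → G → A.
Collecting the images, α ∘ β = [C H G E B D F A].

C H G E B D F A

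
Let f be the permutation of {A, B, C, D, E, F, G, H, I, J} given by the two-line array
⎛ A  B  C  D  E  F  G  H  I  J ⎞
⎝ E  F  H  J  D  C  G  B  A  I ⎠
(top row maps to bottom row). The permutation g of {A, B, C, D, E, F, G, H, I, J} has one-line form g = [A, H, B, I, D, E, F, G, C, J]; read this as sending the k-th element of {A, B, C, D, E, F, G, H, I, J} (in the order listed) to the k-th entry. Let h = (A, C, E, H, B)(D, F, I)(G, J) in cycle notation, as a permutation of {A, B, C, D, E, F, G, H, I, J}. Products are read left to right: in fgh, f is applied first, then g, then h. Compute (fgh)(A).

F

Chase A: f(A) = E; g(E) = D; h(D) = F. Hence (fgh)(A) = F.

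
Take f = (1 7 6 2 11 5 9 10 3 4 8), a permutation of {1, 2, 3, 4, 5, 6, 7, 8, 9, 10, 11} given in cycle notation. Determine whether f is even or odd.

even

The cycle lengths are 11.
A cycle of length ℓ contributes ℓ−1 transpositions, so f is a product of 10 transpositions — even.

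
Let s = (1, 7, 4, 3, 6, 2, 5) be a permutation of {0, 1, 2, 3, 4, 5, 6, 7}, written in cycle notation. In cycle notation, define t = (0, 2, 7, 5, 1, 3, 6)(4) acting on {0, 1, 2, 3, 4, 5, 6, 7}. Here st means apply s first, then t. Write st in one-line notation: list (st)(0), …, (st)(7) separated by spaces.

2 5 1 0 6 3 7 4

(st)(x) = t(s(x)). Computing each image: t(s(0)) = t(0) = 2, t(s(1)) = t(7) = 5, t(s(2)) = t(5) = 1, t(s(3)) = t(6) = 0, t(s(4)) = t(3) = 6, t(s(5)) = t(1) = 3, t(s(6)) = t(2) = 7, t(s(7)) = t(4) = 4.
Hence st = [2 5 1 0 6 3 7 4].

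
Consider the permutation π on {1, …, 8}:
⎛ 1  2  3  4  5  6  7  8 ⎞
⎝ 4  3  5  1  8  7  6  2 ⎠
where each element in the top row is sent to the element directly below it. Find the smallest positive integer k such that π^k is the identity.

4

Decomposing into disjoint cycles gives cycle lengths 4, 2, 2.
The order is lcm(4, 2, 2) = 4.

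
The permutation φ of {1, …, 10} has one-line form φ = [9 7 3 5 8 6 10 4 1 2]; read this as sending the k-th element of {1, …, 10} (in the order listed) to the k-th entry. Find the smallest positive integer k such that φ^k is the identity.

Decomposing into disjoint cycles gives cycle lengths 3, 3, 2, 1, 1.
The order is lcm(3, 3, 2) = 6.

6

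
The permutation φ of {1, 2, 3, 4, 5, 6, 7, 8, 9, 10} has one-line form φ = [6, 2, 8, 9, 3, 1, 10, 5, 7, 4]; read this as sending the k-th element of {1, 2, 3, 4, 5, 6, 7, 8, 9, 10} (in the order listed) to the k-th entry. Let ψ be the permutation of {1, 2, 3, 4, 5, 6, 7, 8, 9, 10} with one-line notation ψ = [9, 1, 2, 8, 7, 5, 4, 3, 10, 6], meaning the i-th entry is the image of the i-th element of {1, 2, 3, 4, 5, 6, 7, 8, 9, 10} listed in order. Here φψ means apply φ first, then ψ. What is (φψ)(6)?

9

(φψ)(6) = ψ(φ(6)). φ(6) = 1, then ψ(1) = 9. So (φψ)(6) = 9.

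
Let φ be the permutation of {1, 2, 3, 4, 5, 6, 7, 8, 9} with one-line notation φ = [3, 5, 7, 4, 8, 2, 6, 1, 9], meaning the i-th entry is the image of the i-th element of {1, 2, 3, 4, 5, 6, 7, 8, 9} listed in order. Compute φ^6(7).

3

Tracing 7 → 6 → … returns to 7 after 7 steps, so 7 lies in a 7-cycle (1, 3, 7, 6, 2, 5, 8).
Advancing 6 steps from 7: 7 → 6 → 2 → 5 → 8 → 1 → 3.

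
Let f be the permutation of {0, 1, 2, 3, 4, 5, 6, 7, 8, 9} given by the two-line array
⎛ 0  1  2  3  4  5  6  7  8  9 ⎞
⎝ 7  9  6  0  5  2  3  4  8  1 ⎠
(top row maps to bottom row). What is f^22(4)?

5

Tracing 4 → 5 → … returns to 4 after 7 steps, so 4 lies in a 7-cycle (0, 7, 4, 5, 2, 6, 3).
On a 7-cycle, f^7 is the identity, so f^22 = f^1 there (22 ≡ 1 mod 7).
Advancing 1 step from 4: 4 → 5.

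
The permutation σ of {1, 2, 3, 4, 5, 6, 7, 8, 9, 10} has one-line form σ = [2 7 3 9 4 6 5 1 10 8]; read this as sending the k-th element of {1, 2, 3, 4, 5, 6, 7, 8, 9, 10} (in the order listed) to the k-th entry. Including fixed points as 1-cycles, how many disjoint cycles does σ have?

3

The cycle decomposition is (1, 2, 7, 5, 4, 9, 10, 8)(3)(6), which has 3 cycles (counting 1-cycles).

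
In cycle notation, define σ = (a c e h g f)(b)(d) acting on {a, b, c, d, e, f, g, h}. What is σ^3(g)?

g lies in the 6-cycle (a c e h g f).
Stepping 3 places around the cycle: g → f → a → c.

c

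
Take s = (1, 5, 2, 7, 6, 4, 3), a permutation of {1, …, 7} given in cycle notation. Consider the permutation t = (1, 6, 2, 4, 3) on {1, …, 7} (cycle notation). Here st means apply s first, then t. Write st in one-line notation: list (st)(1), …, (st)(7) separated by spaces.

(st)(x) = t(s(x)). Computing each image: t(s(1)) = t(5) = 5, t(s(2)) = t(7) = 7, t(s(3)) = t(1) = 6, t(s(4)) = t(3) = 1, t(s(5)) = t(2) = 4, t(s(6)) = t(4) = 3, t(s(7)) = t(6) = 2.
Hence st = [5 7 6 1 4 3 2].

5 7 6 1 4 3 2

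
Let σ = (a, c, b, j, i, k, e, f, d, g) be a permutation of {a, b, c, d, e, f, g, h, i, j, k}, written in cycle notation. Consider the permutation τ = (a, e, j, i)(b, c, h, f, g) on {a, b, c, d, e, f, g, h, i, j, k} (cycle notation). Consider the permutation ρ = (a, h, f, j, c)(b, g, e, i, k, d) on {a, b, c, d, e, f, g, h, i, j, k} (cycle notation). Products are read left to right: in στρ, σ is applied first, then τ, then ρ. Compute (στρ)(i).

d

Apply the permutations in order: σ(i) = k, then τ(k) = k, then ρ(k) = d. So (στρ)(i) = d.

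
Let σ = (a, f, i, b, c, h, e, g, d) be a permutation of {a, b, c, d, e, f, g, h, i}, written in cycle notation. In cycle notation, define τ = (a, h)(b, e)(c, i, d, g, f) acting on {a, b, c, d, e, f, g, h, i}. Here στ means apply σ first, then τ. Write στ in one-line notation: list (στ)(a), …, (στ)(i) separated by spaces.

c i a h f d g b e

For each element, apply σ then τ: a → f → c; b → c → i; c → h → a; d → a → h; e → g → f; f → i → d; g → d → g; h → e → b; i → b → e.
So στ in one-line form is c i a h f d g b e.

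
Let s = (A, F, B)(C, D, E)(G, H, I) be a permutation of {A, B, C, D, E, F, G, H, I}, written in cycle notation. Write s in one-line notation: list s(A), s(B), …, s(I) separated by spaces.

Image by image: A→F, B→A, C→D, D→E, E→C, F→B, G→H, H→I, I→G.
So the one-line form is F A D E C B H I G.

F A D E C B H I G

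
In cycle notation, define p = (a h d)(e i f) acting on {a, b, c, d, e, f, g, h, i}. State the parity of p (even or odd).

even

The cycle lengths are 3, 3, 1, 1, 1.
A cycle is odd iff its length is even; p has 0 even-length cycles, so sgn(p) = (−1)^0 and p is even.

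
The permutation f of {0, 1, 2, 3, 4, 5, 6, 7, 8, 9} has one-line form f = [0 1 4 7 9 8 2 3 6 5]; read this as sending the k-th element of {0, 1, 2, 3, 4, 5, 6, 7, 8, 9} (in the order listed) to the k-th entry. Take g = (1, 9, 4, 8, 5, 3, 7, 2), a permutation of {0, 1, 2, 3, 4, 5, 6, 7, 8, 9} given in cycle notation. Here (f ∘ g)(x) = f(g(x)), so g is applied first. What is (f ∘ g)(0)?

(f ∘ g)(0) = f(g(0)). g(0) = 0, then f(0) = 0. So (f ∘ g)(0) = 0.

0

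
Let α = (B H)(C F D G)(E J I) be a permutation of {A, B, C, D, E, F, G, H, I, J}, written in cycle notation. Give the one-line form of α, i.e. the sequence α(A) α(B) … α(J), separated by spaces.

A H F G J D C B E I

Image by image: A→A, B→H, C→F, D→G, E→J, F→D, G→C, H→B, I→E, J→I.
Listing these in domain order gives A H F G J D C B E I.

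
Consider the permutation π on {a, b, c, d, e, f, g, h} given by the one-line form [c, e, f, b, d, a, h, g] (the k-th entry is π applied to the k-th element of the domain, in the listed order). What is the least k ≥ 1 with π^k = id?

Decomposing into disjoint cycles gives cycle lengths 3, 3, 2.
Since disjoint cycles commute, ord(π) = lcm(3, 3, 2) = 6.

6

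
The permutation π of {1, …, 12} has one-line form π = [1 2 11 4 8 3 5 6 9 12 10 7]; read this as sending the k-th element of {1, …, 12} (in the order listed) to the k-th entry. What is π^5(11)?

8

Tracing 11 → 10 → … returns to 11 after 8 steps, so 11 lies in an 8-cycle (3, 11, 10, 12, 7, 5, 8, 6).
Stepping 5 places around the cycle: 11 → 10 → 12 → 7 → 5 → 8.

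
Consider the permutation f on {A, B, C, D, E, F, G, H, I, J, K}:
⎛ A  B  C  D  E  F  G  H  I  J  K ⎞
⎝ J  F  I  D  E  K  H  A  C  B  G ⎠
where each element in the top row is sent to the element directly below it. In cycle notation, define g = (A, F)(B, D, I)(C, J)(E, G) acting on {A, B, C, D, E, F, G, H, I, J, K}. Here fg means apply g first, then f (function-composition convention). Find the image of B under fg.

g(B) = D, then f(D) = D; composing gives (fg)(B) = D.

D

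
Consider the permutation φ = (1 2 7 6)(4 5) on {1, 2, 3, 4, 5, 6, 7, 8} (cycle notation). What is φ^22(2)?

2 lies in the 4-cycle (1 2 7 6).
On a 4-cycle, φ^4 is the identity, so φ^22 = φ^2 there (22 ≡ 2 mod 4).
Advancing 2 steps from 2: 2 → 7 → 6.

6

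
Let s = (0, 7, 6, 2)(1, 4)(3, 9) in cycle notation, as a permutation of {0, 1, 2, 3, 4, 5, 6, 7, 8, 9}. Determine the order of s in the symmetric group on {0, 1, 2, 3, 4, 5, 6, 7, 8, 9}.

The cycle type of s is (4, 2, 2, 1, 1).
The order is lcm(4, 2, 2) = 4.

4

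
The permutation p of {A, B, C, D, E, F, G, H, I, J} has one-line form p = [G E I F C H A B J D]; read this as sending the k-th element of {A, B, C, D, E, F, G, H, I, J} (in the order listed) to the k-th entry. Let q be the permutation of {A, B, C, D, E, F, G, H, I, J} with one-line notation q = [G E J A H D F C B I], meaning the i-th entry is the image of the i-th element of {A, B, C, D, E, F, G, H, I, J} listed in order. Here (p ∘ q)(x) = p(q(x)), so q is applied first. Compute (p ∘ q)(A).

A

(p ∘ q)(A) = p(q(A)). q(A) = G, then p(G) = A. So (p ∘ q)(A) = A.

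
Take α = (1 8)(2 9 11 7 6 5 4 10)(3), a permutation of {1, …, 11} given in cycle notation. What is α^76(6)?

6 lies in the 8-cycle (2 9 11 7 6 5 4 10).
Powers repeat with period 8 on this cycle, and 76 mod 8 = 4, so α^76(6) = α^4(6).
Stepping 4 places around the cycle: 6 → 5 → 4 → 10 → 2.

2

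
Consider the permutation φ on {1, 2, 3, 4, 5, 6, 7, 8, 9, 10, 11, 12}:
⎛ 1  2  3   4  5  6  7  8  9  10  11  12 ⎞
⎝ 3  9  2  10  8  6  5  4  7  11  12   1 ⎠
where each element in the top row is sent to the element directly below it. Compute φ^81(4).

1

Tracing 4 → 10 → … returns to 4 after 11 steps, so 4 lies in an 11-cycle (1 3 2 9 7 5 8 4 10 11 12).
Powers repeat with period 11 on this cycle, and 81 mod 11 = 4, so φ^81(4) = φ^4(4).
Stepping 4 places around the cycle: 4 → 10 → 11 → 12 → 1.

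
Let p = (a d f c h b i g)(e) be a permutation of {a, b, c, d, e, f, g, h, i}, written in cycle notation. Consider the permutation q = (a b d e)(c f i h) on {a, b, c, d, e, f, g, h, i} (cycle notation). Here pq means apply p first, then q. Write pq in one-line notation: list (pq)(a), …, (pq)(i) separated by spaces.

e h c i a f b d g

Chase each element through p then q: a → d → e; b → i → h; c → h → c; d → f → i; e → e → a; f → c → f; g → a → b; h → b → d; i → g → g.
Collecting the images, pq = [e h c i a f b d g].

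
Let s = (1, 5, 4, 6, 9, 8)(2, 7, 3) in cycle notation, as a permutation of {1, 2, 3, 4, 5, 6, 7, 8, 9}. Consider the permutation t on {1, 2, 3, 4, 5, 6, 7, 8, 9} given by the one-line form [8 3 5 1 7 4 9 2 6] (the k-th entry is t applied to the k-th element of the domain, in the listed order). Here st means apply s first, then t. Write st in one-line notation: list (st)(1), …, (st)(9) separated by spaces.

7 9 3 4 1 6 5 8 2

(st)(x) = t(s(x)). Computing each image: t(s(1)) = t(5) = 7, t(s(2)) = t(7) = 9, t(s(3)) = t(2) = 3, t(s(4)) = t(6) = 4, t(s(5)) = t(4) = 1, t(s(6)) = t(9) = 6, t(s(7)) = t(3) = 5, t(s(8)) = t(1) = 8, t(s(9)) = t(8) = 2.
Hence st = [7 9 3 4 1 6 5 8 2].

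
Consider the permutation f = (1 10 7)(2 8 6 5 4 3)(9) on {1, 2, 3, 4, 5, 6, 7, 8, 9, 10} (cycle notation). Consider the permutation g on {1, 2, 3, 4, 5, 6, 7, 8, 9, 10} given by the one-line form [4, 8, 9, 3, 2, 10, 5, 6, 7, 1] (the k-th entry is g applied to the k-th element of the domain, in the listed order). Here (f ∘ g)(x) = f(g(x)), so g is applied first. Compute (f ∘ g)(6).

g(6) = 10, then f(10) = 7; composing gives (f ∘ g)(6) = 7.

7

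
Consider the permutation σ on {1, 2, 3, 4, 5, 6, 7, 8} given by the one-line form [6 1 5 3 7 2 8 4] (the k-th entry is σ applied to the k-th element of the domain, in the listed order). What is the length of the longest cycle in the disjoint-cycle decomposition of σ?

5

Decomposing into disjoint cycles gives (1 6 2)(3 5 7 8 4); the longest has length 5.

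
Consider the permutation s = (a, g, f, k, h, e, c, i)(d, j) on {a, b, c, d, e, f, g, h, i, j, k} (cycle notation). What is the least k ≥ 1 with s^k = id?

8

The cycle type of s is (8, 2, 1).
Since disjoint cycles commute, ord(s) = lcm(8, 2) = 8.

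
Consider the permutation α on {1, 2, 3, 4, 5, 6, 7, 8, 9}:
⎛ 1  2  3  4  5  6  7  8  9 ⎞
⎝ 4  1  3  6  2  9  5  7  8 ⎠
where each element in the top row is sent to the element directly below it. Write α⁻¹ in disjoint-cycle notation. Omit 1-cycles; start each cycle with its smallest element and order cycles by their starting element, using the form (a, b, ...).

The cycle decomposition of α is (1, 4, 6, 9, 8, 7, 5, 2).
The inverse reverses every cycle; in canonical form, α⁻¹ = (1, 2, 5, 7, 8, 9, 6, 4).

(1, 2, 5, 7, 8, 9, 6, 4)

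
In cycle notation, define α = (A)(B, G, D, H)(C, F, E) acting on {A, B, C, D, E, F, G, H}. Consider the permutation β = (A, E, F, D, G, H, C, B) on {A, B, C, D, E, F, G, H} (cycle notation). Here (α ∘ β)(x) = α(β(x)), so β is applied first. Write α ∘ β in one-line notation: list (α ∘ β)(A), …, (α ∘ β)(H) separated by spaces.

Chase each element through β then α: A → E → C; B → A → A; C → B → G; D → G → D; E → F → E; F → D → H; G → H → B; H → C → F.
So α ∘ β in one-line form is C A G D E H B F.

C A G D E H B F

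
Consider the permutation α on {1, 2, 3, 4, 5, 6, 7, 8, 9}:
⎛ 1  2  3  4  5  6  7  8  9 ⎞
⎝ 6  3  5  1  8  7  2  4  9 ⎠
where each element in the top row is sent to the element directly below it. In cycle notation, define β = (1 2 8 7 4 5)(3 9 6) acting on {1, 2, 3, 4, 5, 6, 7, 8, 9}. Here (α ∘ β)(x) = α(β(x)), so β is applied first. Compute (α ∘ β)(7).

1

First apply β: β(7) = 4, then α(4) = 1. Thus (α ∘ β)(7) = 1.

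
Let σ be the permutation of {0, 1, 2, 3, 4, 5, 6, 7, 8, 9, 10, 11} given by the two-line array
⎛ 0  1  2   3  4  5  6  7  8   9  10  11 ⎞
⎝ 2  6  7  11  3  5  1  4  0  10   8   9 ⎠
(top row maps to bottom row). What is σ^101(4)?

11

Tracing 4 → 3 → … returns to 4 after 9 steps, so 4 lies in a 9-cycle (0 2 7 4 3 11 9 10 8).
Powers repeat with period 9 on this cycle, and 101 mod 9 = 2, so σ^101(4) = σ^2(4).
Advancing 2 steps from 4: 4 → 3 → 11.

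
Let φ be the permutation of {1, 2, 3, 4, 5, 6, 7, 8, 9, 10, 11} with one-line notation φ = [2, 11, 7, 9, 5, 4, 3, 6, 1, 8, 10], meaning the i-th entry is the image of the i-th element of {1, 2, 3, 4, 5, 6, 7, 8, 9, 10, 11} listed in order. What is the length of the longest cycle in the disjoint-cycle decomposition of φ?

8

Decomposing into disjoint cycles gives (1, 2, 11, 10, 8, 6, 4, 9)(3, 7); the longest has length 8.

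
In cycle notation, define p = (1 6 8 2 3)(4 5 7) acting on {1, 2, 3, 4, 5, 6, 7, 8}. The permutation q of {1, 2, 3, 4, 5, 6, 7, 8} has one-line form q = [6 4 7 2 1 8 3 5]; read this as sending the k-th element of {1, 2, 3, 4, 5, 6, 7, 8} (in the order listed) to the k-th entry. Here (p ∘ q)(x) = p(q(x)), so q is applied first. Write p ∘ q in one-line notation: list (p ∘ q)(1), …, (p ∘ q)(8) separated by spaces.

8 5 4 3 6 2 1 7

(p ∘ q)(x) = p(q(x)). Computing each image: p(q(1)) = p(6) = 8, p(q(2)) = p(4) = 5, p(q(3)) = p(7) = 4, p(q(4)) = p(2) = 3, p(q(5)) = p(1) = 6, p(q(6)) = p(8) = 2, p(q(7)) = p(3) = 1, p(q(8)) = p(5) = 7.
Hence p ∘ q = [8 5 4 3 6 2 1 7].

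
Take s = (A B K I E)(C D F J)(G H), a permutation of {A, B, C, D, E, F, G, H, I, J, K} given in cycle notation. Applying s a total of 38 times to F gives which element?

C

F lies in the 4-cycle (C D F J).
Since the cycle has length 4, s^38 acts on it the same as s^2 (38 mod 4 = 2).
Stepping 2 places around the cycle: F → J → C.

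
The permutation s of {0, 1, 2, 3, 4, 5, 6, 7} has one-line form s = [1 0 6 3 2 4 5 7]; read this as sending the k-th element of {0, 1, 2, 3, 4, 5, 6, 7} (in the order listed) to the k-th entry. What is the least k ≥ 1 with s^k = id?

Decomposing into disjoint cycles gives cycle lengths 4, 2, 1, 1.
The order is lcm(4, 2) = 4.

4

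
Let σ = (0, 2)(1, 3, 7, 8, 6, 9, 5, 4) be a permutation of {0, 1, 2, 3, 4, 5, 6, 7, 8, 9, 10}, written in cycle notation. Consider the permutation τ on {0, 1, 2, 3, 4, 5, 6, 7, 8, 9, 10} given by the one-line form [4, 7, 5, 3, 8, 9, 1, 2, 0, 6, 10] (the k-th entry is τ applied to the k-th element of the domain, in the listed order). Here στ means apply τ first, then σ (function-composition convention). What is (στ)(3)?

7

τ(3) = 3, then σ(3) = 7; composing gives (στ)(3) = 7.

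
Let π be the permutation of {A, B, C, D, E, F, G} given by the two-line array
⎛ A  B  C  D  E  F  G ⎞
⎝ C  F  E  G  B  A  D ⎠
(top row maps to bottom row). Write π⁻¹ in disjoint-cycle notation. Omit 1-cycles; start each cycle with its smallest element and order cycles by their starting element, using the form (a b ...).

(A F B E C)(D G)

The cycle decomposition of π is (A C E B F)(D G).
The inverse reverses every cycle; in canonical form, π⁻¹ = (A F B E C)(D G).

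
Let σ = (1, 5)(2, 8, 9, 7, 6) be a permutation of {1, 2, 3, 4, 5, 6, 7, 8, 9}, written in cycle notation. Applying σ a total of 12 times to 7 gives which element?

7 lies in the 5-cycle (2, 8, 9, 7, 6).
Since the cycle has length 5, σ^12 acts on it the same as σ^2 (12 mod 5 = 2).
Advancing 2 steps from 7: 7 → 6 → 2.

2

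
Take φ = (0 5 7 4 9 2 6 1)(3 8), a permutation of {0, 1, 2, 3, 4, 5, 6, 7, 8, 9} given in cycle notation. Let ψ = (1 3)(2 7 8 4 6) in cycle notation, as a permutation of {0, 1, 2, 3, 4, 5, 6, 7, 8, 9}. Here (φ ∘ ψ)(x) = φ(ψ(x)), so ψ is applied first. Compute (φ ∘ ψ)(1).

8

(φ ∘ ψ)(1) = φ(ψ(1)). ψ(1) = 3, then φ(3) = 8. So (φ ∘ ψ)(1) = 8.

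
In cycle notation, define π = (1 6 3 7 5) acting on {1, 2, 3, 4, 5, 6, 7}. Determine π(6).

6 appears in (1 6 3 7 5); the next entry (wrapping around) is 3.

3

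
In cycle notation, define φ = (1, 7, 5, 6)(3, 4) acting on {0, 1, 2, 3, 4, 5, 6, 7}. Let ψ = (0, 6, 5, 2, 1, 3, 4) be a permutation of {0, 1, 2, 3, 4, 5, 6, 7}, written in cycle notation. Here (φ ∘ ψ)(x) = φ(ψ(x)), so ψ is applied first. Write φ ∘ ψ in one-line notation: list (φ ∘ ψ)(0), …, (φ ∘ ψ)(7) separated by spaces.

For each element, apply ψ then φ: 0 → 6 → 1; 1 → 3 → 4; 2 → 1 → 7; 3 → 4 → 3; 4 → 0 → 0; 5 → 2 → 2; 6 → 5 → 6; 7 → 7 → 5.
Collecting the images, φ ∘ ψ = [1 4 7 3 0 2 6 5].

1 4 7 3 0 2 6 5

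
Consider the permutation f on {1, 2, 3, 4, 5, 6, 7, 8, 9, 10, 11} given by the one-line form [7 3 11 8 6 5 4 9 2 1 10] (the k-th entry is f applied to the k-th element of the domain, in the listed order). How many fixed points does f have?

No element satisfies f(x) = x, so there are 0 fixed points.

0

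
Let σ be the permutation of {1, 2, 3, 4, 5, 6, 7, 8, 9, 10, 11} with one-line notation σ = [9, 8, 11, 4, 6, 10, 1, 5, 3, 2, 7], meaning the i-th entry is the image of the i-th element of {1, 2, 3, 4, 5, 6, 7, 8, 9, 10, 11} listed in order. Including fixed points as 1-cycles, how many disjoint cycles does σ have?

3

The cycle decomposition is (1 9 3 11 7)(2 8 5 6 10)(4), which has 3 cycles (counting 1-cycles).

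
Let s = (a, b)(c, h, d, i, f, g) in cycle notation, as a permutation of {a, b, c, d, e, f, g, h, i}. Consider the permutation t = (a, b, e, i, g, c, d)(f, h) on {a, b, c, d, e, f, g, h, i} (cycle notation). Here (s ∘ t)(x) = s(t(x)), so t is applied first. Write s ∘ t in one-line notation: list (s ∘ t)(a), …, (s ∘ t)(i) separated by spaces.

(s ∘ t)(x) = s(t(x)). Computing each image: s(t(a)) = s(b) = a, s(t(b)) = s(e) = e, s(t(c)) = s(d) = i, s(t(d)) = s(a) = b, s(t(e)) = s(i) = f, s(t(f)) = s(h) = d, s(t(g)) = s(c) = h, s(t(h)) = s(f) = g, s(t(i)) = s(g) = c.
Hence s ∘ t = [a e i b f d h g c].

a e i b f d h g c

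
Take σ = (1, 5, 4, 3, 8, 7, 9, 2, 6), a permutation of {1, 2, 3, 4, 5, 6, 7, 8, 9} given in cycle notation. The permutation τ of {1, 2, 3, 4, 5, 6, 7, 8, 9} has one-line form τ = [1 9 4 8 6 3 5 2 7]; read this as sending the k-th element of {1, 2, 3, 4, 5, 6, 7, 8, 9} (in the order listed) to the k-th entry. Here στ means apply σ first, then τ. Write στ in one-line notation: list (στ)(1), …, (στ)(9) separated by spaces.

6 3 2 4 8 1 7 5 9

Chase each element through σ then τ: 1 → 5 → 6; 2 → 6 → 3; 3 → 8 → 2; 4 → 3 → 4; 5 → 4 → 8; 6 → 1 → 1; 7 → 9 → 7; 8 → 7 → 5; 9 → 2 → 9.
So στ in one-line form is 6 3 2 4 8 1 7 5 9.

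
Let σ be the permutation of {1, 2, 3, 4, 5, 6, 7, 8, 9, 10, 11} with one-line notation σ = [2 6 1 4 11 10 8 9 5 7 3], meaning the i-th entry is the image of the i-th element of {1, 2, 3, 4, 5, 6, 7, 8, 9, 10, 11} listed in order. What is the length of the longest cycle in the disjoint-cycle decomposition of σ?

Decomposing into disjoint cycles gives (1, 2, 6, 10, 7, 8, 9, 5, 11, 3); the longest has length 10.

10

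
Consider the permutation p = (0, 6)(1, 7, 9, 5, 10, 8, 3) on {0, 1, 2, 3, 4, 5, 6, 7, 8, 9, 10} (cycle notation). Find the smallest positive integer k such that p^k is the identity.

14

The disjoint cycles have lengths 7, 2, 1, 1.
The order of p is the least common multiple of its cycle lengths: lcm(7, 2) = 14.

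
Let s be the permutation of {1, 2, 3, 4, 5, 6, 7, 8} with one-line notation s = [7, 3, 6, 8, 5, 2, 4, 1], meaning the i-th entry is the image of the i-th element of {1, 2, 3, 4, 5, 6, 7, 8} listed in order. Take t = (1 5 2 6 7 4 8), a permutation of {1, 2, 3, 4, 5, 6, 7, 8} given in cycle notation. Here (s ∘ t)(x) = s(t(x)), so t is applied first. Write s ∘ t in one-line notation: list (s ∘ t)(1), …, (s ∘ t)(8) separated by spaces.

5 2 6 1 3 4 8 7

Chase each element through t then s: 1 → 5 → 5; 2 → 6 → 2; 3 → 3 → 6; 4 → 8 → 1; 5 → 2 → 3; 6 → 7 → 4; 7 → 4 → 8; 8 → 1 → 7.
Collecting the images, s ∘ t = [5 2 6 1 3 4 8 7].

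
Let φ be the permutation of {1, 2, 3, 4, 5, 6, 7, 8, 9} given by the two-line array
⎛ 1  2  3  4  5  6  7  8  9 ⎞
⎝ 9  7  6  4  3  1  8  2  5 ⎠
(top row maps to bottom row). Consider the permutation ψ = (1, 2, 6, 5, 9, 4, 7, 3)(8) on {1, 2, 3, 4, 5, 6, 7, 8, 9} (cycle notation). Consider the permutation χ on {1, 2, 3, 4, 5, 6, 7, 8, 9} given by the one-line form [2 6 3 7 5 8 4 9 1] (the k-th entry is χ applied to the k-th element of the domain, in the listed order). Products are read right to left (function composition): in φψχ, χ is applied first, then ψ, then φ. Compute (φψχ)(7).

(φψχ)(7) = φ(ψ(χ(7))). χ(7) = 4, then ψ(4) = 7, then φ(7) = 8, so the result is 8.

8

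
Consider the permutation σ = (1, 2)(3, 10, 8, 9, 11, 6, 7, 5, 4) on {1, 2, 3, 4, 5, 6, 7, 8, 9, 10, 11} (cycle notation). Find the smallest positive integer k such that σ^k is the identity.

18

The cycle type of σ is (9, 2).
The order is lcm(9, 2) = 18.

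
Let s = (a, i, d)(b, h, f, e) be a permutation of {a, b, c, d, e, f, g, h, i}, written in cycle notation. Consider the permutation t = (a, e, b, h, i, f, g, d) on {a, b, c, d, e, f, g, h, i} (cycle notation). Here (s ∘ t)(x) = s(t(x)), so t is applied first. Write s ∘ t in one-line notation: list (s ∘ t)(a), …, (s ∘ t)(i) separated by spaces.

Chase each element through t then s: a → e → b; b → h → f; c → c → c; d → a → i; e → b → h; f → g → g; g → d → a; h → i → d; i → f → e.
Collecting the images, s ∘ t = [b f c i h g a d e].

b f c i h g a d e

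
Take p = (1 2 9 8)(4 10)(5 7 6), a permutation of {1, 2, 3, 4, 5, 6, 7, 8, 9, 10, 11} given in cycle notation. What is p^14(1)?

1 lies in the 4-cycle (1 2 9 8).
On a 4-cycle, p^4 is the identity, so p^14 = p^2 there (14 ≡ 2 mod 4).
Advancing 2 steps from 1: 1 → 2 → 9.

9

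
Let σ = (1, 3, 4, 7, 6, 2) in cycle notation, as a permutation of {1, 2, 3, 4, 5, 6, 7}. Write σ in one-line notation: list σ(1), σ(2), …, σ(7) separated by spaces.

3 1 4 7 5 2 6

Reading each image from the cycles: 1→3, 2→1, 3→4, 4→7, 5→5, 6→2, 7→6.
Listing these in domain order gives 3 1 4 7 5 2 6.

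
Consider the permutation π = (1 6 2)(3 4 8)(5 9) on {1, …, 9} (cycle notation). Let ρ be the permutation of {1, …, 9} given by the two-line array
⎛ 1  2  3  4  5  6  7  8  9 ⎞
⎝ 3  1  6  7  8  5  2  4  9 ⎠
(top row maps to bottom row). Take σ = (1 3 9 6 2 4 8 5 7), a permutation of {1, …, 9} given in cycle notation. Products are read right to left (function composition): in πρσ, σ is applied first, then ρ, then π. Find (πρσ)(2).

Chase 2: σ(2) = 4; ρ(4) = 7; π(7) = 7. Hence (πρσ)(2) = 7.

7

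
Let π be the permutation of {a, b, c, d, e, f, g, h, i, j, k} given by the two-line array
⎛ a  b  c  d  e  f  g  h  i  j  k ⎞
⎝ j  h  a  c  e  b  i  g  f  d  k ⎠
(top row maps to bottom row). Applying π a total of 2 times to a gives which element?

d

Tracing a → j → … returns to a after 4 steps, so a lies in a 4-cycle (a j d c).
Stepping 2 places around the cycle: a → j → d.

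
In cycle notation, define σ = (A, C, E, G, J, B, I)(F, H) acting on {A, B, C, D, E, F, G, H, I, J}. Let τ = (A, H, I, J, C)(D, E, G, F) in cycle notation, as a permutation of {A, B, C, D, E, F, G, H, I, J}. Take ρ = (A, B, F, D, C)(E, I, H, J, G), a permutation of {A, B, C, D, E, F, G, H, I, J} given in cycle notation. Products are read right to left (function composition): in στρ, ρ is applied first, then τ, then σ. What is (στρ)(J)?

H

Apply the permutations in order: ρ(J) = G, then τ(G) = F, then σ(F) = H. So (στρ)(J) = H.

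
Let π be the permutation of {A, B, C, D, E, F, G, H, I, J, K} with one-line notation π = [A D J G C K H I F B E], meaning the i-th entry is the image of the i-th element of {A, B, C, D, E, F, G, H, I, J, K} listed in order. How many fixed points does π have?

1

The fixed points (elements with π(x) = x) are {A}, so there is 1.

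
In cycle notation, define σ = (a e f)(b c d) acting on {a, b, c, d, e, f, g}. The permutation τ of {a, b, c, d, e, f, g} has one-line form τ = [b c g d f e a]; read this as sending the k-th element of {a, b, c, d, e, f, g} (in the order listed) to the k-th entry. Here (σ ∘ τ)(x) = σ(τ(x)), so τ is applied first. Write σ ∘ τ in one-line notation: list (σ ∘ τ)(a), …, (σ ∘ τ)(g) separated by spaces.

(σ ∘ τ)(x) = σ(τ(x)). Computing each image: σ(τ(a)) = σ(b) = c, σ(τ(b)) = σ(c) = d, σ(τ(c)) = σ(g) = g, σ(τ(d)) = σ(d) = b, σ(τ(e)) = σ(f) = a, σ(τ(f)) = σ(e) = f, σ(τ(g)) = σ(a) = e.
Hence σ ∘ τ = [c d g b a f e].

c d g b a f e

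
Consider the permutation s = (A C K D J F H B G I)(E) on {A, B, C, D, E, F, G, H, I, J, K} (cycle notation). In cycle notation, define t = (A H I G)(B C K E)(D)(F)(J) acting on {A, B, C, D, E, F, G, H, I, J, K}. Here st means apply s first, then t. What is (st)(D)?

J

First apply s: s(D) = J, then t(J) = J. Thus (st)(D) = J.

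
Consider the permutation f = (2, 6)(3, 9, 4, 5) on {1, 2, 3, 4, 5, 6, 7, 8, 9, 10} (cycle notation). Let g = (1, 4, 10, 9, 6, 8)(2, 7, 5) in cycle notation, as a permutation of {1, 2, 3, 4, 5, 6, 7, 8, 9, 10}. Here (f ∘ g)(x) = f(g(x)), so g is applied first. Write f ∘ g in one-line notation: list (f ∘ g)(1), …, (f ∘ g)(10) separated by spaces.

Chase each element through g then f: 1 → 4 → 5; 2 → 7 → 7; 3 → 3 → 9; 4 → 10 → 10; 5 → 2 → 6; 6 → 8 → 8; 7 → 5 → 3; 8 → 1 → 1; 9 → 6 → 2; 10 → 9 → 4.
So f ∘ g in one-line form is 5 7 9 10 6 8 3 1 2 4.

5 7 9 10 6 8 3 1 2 4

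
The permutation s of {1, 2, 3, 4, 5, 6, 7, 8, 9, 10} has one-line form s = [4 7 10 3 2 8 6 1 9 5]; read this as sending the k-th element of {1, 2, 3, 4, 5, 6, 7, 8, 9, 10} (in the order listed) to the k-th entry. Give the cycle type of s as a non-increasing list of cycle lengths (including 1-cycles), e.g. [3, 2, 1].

The disjoint cycles are (1 4 3 10 5 2 7 6 8)(9), with lengths 9, 1 in non-increasing order.

[9, 1]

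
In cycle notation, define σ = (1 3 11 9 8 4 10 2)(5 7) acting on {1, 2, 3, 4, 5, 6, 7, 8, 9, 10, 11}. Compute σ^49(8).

8 lies in the 8-cycle (1 3 11 9 8 4 10 2).
On an 8-cycle, σ^8 is the identity, so σ^49 = σ^1 there (49 ≡ 1 mod 8).
Stepping 1 place around the cycle: 8 → 4.

4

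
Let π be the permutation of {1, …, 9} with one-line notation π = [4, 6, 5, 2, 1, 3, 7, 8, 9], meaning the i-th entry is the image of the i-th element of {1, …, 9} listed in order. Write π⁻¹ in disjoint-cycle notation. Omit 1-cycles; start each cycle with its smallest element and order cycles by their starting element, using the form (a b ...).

The cycle decomposition of π is (1 4 2 6 3 5).
The inverse reverses every cycle; in canonical form, π⁻¹ = (1 5 3 6 2 4).

(1 5 3 6 2 4)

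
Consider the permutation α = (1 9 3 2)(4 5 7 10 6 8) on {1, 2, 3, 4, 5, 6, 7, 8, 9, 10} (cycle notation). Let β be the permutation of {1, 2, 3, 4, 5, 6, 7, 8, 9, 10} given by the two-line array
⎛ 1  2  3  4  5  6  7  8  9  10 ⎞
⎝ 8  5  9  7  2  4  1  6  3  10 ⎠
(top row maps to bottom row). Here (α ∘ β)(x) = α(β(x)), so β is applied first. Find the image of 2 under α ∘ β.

First apply β: β(2) = 5, then α(5) = 7. Thus (α ∘ β)(2) = 7.

7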